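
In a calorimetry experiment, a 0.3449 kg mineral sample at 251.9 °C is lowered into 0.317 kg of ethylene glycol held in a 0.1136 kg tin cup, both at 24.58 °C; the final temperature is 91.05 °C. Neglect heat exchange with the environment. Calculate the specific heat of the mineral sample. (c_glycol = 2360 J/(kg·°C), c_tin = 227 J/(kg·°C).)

Energy conservation, ΣQ = 0:
0.3449·c·(91.05 − 251.9) + 0.317·2360·(91.05 − 24.58) + 0.1136·227·(91.05 − 24.58) = 0
-55.48 c = -51442
c = -51442/-55.48 ≈ 927.3 J/(kg·°C)

c ≈ 927 J/(kg·°C)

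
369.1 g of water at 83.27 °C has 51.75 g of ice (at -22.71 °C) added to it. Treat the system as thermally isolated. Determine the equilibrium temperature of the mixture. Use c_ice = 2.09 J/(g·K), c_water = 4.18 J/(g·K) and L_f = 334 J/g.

T_f ≈ 61.8 °C

Net heat exchanged in the isolated system is zero:
warm ice to 0 °C: 51.75×2.09×(0 − (-22.71)) = 2456.3; latent heat to melt: 51.75×334 = 17284; meltwater 0→T: 51.75×4.18×T = 216.31 T; water: 1542.8(T − 83.27)
1759.2 T = 128472 − 19741 = 108731
T ≈ 61.81 °C. Since T > 0 °C, the all-ice-melts assumption holds.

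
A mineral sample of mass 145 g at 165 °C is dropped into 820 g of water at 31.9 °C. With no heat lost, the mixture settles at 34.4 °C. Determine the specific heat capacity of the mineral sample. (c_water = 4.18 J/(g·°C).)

c ≈ 0.453 J/(g·°C)

Taking heat into each body as positive, Σ m c ΔT = 0:
145·c·(34.4 − 165) + 820·4.18·(34.4 − 31.9) = 0
-18937 c = -8569
c = -8569/-18937 ≈ 0.4525 J/(g·°C)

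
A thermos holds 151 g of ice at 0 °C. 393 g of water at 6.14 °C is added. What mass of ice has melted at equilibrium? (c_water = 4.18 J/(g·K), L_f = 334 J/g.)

m_melted ≈ 30.2 g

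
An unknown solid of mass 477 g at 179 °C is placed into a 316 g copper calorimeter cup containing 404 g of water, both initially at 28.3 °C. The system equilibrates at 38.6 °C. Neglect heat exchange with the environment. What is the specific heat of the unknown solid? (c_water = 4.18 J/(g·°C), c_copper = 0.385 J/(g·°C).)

Heat gained plus heat lost sum to zero:
477×c×(38.6 − 179) + 404×4.18×(38.6 − 28.3) + 316×0.385×(38.6 − 28.3) = 0
-66971 c = -18647
c = -18647/-66971 ≈ 0.2784 J/(g·°C)

c ≈ 0.278 J/(g·°C)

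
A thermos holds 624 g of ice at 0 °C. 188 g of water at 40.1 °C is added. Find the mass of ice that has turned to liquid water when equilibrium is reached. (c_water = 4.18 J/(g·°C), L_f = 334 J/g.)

m_melted ≈ 94.3 g

Heat available from the water dropping to 0 °C: 188×4.18×40.1 = 31512 J.
Melting all 624 g of ice would need 624×334 = 208416 J.
Since 31512 < 208416 J, not all the ice melts; equilibrium is at 0 °C.
m_melted×334 = 31512  ⇒  m_melted ≈ 94.35 g.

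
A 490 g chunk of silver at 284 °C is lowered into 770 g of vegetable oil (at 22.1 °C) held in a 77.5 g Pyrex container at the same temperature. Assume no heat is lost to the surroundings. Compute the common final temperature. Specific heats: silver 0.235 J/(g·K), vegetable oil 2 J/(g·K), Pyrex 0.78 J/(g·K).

T_f ≈ 39.7 °C

Conservation of energy gives ΣQ = 0:
490·0.235·(T − 284) + 770·2·(T − 22.1) + 77.5·0.78·(T − 22.1) = 0
115.15(T − 284) + 1540(T − 22.1) + 60.45(T − 22.1) = 0
1715.6 T = 68073
T ≈ 39.68 °C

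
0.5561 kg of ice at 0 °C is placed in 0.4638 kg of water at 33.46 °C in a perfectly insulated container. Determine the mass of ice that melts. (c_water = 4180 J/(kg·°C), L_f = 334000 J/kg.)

m_melted ≈ 0.194 kg

Water can give up m c ΔT = 0.4638×4180×33.46 = 64868 J before reaching 0 °C.
Melting all 0.5561 kg of ice would need 0.5561×334000 = 185737 J.
Since 64868 < 185737 J, not all the ice melts; equilibrium is at 0 °C.
m_melted×334000 = 64868  ⇒  m_melted ≈ 0.1942 kg.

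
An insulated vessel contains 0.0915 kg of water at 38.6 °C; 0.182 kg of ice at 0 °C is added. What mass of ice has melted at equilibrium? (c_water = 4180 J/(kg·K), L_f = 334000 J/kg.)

Water can give up m c ΔT = 0.0915×4180×38.6 = 14763 J before reaching 0 °C.
Melting all 0.182 kg of ice would need 0.182×334000 = 60788 J.
That's not enough to melt it all — equilibrium is at 0 °C with ice remaining.
m_melt = 14763 / L_f = 0.0442 kg.

m_melted ≈ 0.0442 kg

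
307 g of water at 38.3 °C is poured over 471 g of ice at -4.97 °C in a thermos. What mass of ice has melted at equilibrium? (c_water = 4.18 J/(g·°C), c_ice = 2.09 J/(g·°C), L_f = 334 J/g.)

m_melted ≈ 133 g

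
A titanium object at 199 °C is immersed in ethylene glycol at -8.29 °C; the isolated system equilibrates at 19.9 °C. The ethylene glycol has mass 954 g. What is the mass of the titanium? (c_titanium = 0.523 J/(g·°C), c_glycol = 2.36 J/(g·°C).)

m ≈ 678 g

Heat lost by the titanium = heat gained by the glycol:
m×0.523×(199 − 19.9) = 954×2.36×(19.9 − (-8.29))
93.67 m = 63468  ⇒  m ≈ 677.6 g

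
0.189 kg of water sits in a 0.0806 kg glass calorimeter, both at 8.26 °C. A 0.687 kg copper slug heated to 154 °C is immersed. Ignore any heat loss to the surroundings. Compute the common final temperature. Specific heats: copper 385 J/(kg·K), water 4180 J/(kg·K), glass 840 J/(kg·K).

T_f ≈ 42.6 °C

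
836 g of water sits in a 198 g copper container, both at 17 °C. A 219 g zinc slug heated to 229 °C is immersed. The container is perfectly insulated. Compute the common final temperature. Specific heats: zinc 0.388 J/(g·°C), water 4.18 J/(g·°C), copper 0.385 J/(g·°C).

T_f = Σ m_i c_i T_i / Σ m_i c_i:
T_f = (84.97×229 + 3494.5×17 + 76.23×17) / (84.97 + 3494.5 + 76.23)
    = 80161 / 3655.7 ≈ 21.93 °C

T_f ≈ 21.9 °C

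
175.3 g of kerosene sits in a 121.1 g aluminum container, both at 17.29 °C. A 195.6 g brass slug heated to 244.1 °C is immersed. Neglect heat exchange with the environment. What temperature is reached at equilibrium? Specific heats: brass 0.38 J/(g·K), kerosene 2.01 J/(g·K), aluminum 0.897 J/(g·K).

T_f ≈ 48.8 °C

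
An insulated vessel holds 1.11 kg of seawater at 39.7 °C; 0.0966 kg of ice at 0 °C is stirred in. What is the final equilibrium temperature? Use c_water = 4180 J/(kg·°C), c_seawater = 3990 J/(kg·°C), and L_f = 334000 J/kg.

Net heat exchanged in the isolated system is zero:
fusion: m_ice L_f = 0.0966×334000 = 32264
  warm the meltwater: 403.79 T
  seawater: 4428.9(T − 39.7)
4832.7 T = 175827 − 32264 = 143563
T ≈ 29.71 °C (positive, so assuming full melt was valid).

T_f ≈ 29.7 °C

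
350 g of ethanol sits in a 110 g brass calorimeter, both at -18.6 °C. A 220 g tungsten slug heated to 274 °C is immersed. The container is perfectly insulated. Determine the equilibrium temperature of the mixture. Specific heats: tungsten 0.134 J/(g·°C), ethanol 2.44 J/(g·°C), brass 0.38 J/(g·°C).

Net heat exchanged in the isolated system is zero:
220×0.134×(T − 274) + 350×2.44×(T − (-18.6)) + 110×0.38×(T − (-18.6)) = 0
925.28 T = -8584.4
T = -8584.4 / 925.28 = -9.28 °C

T_f ≈ -9.3 °C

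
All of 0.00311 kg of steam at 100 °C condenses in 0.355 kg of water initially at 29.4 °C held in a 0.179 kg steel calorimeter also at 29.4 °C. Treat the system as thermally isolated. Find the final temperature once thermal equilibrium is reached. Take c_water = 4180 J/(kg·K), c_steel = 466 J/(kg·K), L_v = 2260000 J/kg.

T_f ≈ 34.4 °C

Energy balance with sensible and latent terms:
condense steam: −0.00311·2260000 = −7028.6; condensate cools 100→T: 0.00311·4180·(T − 100) = 13(T − 100); original water: 1483.9(T − 29.4); steel cup: 0.179·466·(T − 29.4) = 83.41(T − 29.4)
1580.3 T = 7028.6 + 1300 + 46079 = 54408
T ≈ 34.43 °C (< 100 °C, so full condensation is consistent).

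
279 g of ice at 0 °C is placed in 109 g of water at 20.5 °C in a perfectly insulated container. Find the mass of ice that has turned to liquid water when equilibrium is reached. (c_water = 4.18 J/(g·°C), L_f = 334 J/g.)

m_melted ≈ 28 g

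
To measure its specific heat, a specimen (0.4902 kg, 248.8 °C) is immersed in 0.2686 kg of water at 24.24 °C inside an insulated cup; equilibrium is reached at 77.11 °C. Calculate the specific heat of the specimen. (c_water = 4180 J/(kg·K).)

c ≈ 705 J/(kg·K)

m_s c (T_s − T_f) = m_water c_water (T_f − T_0):
0.4902·c·(248.8 − 77.11) = 0.2686·4180·(77.11 − 24.24)
84.16 c = 59360  ⇒  c ≈ 705.3 J/(kg·K)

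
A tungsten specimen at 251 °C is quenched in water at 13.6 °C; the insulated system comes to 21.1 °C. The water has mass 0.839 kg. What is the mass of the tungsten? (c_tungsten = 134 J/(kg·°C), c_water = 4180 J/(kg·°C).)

m ≈ 0.854 kg

|Q_tungsten| = |Q_water|:
m·134·(251 − 21.1) = 0.839·4180·(21.1 − 13.6)
30807 m = 26303  ⇒  m ≈ 0.8538 kg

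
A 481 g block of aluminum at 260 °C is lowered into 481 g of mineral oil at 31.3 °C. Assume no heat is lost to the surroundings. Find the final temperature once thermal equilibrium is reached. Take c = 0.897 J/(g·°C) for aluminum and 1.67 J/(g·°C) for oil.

T_f ≈ 111.2 °C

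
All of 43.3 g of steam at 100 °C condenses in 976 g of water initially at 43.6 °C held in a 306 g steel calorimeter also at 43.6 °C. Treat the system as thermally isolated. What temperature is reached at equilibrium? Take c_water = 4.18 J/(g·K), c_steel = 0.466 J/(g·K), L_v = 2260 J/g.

T_f ≈ 68.1 °C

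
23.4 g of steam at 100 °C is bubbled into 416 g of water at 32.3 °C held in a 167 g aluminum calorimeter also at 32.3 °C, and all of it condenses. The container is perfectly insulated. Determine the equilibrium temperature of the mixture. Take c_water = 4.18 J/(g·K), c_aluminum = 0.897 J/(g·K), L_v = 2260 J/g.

T_f ≈ 62.3 °C

Taking heat into each body as positive, Σ m c ΔT = 0:
steam→water at 100 °C releases m L_v = 23.4·2260 = 52884; condensate cools 100→T: 23.4·4.18·(T − 100) = 97.81(T − 100); original water: 1738.9(T − 32.3); cup: 149.8(T − 32.3)
1986.5 T = 52884 + 9781.2 + 61004 = 123670
T ≈ 62.26 °C — below 100 °C, confirming all the steam condensed.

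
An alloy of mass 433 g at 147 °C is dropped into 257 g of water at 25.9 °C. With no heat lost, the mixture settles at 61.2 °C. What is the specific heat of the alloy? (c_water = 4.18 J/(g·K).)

c ≈ 1.02 J/(g·K)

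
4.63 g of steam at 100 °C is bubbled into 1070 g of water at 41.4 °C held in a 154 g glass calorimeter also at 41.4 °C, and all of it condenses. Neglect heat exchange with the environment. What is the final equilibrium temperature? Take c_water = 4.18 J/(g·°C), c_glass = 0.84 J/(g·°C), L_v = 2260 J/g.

Net heat exchanged in the isolated system is zero:
steam→water at 100 °C releases m L_v = 4.63×2260 = 10464; condensate cools 100→T: 4.63×4.18×(T − 100) = 19.35(T − 100); water warms: 1070×4.18×(T − 41.4) = 4472.6(T − 41.4); cup: 129.36(T − 41.4)
4621.3 T = 10464 + 1935.3 + 190521 = 202920
T ≈ 43.91 °C (< 100 °C, so full condensation is consistent).

T_f ≈ 43.9 °C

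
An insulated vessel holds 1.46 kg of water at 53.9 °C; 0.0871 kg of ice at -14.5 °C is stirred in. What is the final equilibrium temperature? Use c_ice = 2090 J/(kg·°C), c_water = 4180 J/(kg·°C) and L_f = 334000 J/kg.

T_f ≈ 46.0 °C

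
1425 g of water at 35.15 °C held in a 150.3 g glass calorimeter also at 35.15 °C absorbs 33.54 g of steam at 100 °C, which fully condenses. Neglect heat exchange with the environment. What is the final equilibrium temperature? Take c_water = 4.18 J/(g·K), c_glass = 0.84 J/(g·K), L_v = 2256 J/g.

Taking heat into each body as positive, Σ m c ΔT = 0:
latent heat released on condensation: 33.54×2256 = 75666
  condensate cools 100→T: 33.54×4.18×(T − 100) = 140.2(T − 100)
  water warms: 1425×4.18×(T − 35.15) = 5956.5(T − 35.15)
  glass cup: 150.3×0.84×(T − 35.15) = 126.25(T − 35.15)
6222.9 T = 75666 + 14020 + 213809 = 303495
T ≈ 48.77 °C (< 100 °C, so full condensation is consistent).

T_f ≈ 48.8 °C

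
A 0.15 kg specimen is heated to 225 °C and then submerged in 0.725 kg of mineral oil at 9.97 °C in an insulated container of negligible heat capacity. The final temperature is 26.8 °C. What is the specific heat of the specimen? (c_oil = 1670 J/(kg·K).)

c ≈ 685 J/(kg·K)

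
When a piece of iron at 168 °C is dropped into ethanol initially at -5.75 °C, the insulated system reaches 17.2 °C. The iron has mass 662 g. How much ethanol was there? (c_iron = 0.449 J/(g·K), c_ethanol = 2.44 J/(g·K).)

Heat gained plus heat lost sum to zero:
662·0.449·(17.2 − 168) + m·2.44·(17.2 − (-5.75)) = 0
56 m = 44823
m = 44823/56 ≈ 800.4 g

m ≈ 800 g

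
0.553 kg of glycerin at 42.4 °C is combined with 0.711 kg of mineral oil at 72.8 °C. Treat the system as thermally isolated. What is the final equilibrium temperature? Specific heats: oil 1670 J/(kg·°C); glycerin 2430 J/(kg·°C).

T_f ≈ 56.7 °C

With ΣQ=0 the equilibrium temperature is the m·c-weighted mean:
T_f = (1187.4·72.8 + 1343.8·42.4) / (1187.4 + 1343.8)
    = 143417 / 2531.2 ≈ 56.66 °C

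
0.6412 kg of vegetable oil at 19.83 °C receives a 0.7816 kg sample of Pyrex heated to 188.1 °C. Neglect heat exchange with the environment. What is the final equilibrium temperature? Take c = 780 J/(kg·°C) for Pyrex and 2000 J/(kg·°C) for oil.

T_f ≈ 74.0 °C

With ΣQ=0 the equilibrium temperature is the m·c-weighted mean:
T_f = (609.65*188.1 + 1282.4*19.83) / (609.65 + 1282.4)
    = 140105 / 1892 ≈ 74.05 °C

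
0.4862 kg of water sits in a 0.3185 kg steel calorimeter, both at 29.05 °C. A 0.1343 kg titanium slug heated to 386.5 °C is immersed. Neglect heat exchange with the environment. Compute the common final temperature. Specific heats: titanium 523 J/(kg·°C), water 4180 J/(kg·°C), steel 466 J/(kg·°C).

T_f ≈ 40.2 °C

Taking heat into each body as positive, Σ m c ΔT = 0:
0.1343·523·(T − 386.5) + 0.4862·4180·(T − 29.05) + 0.3185·466·(T − 29.05) = 0
70.24(T − 386.5) + 2032.3(T − 29.05) + 148.42(T − 29.05) = 0
(70.24 + 2032.3 + 148.42) T = 70.24·386.5 + 2032.3·29.05 + 148.42·29.05
T ≈ 40.20 °C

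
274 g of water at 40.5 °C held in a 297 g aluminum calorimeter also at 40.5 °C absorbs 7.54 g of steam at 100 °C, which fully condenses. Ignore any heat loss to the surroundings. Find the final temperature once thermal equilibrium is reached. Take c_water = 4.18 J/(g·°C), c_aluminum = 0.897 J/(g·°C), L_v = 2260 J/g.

T_f ≈ 53.6 °C

Energy conservation, ΣQ = 0:
condense steam: −7.54×2260 = −17040; condensed water 100 °C→T: 31.52(T − 100); water warms: 274×4.18×(T − 40.5) = 1145.3(T − 40.5); aluminum cup: 297×0.897×(T − 40.5) = 266.41(T − 40.5)
1443.2 T = 17040 + 3151.7 + 57175 = 77367
T ≈ 53.61 °C, under the boiling point, so the assumption holds.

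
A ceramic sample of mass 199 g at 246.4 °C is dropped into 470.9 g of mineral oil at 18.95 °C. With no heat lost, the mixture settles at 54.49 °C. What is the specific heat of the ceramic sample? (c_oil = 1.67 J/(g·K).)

c ≈ 0.732 J/(g·K)

m_s c (T_s − T_f) = m_oil c_oil (T_f − T_0):
199·c·(246.4 − 54.49) = 470.9·1.67·(54.49 − 18.95)
38190 c = 27949  ⇒  c ≈ 0.7318 J/(g·K)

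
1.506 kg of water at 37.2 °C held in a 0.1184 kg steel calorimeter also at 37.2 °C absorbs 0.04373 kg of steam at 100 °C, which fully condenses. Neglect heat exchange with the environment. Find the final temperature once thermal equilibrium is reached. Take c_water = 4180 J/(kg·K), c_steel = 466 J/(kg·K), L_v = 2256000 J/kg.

T_f ≈ 54.1 °C

Setting the total heat transfer to zero:
condense steam: −0.04373·2256000 = −98655
  condensed water 100 °C→T: 182.79(T − 100)
  original water: 6295.1(T − 37.2)
  steel cup: 0.1184·466·(T − 37.2) = 55.17(T − 37.2)
6533 T = 98655 + 18279 + 236229 = 353163
T ≈ 54.06 °C, under the boiling point, so the assumption holds.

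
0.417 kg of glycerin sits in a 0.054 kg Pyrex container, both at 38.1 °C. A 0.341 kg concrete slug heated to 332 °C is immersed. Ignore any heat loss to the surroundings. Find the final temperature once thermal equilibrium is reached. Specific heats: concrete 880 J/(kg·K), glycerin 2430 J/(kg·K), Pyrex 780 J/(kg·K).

T_f ≈ 103.2 °C

Heat gained plus heat lost sum to zero:
0.341·880·(T − 332) + 0.417·2430·(T − 38.1) + 0.054·780·(T − 38.1) = 0
(300.08 + 1013.3 + 42.12) T = 300.08·332 + 1013.3·38.1 + 42.12·38.1
T ≈ 103.16 °C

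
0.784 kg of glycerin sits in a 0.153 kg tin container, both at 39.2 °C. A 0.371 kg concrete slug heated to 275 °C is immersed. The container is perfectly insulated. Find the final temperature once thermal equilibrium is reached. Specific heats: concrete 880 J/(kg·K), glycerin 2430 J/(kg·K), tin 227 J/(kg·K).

T_f is the heat-capacity-weighted average of the initial temperatures:
T_f = (326.48*275 + 1905.1*39.2 + 34.73*39.2) / (326.48 + 1905.1 + 34.73)
    = 165824 / 2266.3 ≈ 73.17 °C

T_f ≈ 73.2 °C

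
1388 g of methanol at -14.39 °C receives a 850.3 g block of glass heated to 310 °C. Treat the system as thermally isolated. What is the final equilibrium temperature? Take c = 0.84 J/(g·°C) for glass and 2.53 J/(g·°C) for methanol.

T_f ≈ 40.4 °C

Energy conservation, ΣQ = 0:
850.3×0.84×(T − 310) + 1388×2.53×(T − (-14.39)) = 0
(714.25 + 3511.6) T = 714.25×310 + 3511.6×(-14.39)
T = 170886 / 4225.9 = 40.4 °C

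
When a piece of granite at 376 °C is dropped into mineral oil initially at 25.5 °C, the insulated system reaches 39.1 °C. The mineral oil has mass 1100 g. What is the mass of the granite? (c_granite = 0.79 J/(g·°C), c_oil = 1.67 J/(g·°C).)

m ≈ 93.9 g

|Q_granite| = |Q_oil|:
m×0.79×(376 − 39.1) = 1100×1.67×(39.1 − 25.5)
266.15 m = 24983  ⇒  m ≈ 93.87 g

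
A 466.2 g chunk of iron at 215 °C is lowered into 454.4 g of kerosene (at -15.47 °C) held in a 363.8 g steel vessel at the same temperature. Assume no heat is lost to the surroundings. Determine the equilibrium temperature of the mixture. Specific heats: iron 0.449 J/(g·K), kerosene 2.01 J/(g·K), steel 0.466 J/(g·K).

Conservation of energy gives ΣQ = 0:
466.2*0.449*(T − 215) + 454.4*2.01*(T − (-15.47)) + 363.8*0.466*(T − (-15.47)) = 0
209.32(T − 215) + 913.34(T − (-15.47)) + 169.53(T − (-15.47)) = 0
(209.32 + 913.34 + 169.53) T = 209.32*215 + 913.34*(-15.47) + 169.53*(-15.47)
T = 28253/1292.2 ≈ 21.86 °C

T_f ≈ 21.9 °C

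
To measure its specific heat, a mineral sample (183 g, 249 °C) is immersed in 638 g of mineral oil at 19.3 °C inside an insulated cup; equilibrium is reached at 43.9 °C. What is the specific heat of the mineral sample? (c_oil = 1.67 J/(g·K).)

c ≈ 0.698 J/(g·K)

m_s c (T_s − T_f) = m_oil c_oil (T_f − T_0):
183·c·(249 − 43.9) = 638·1.67·(43.9 − 19.3)
37533 c = 26210  ⇒  c ≈ 0.6983 J/(g·K)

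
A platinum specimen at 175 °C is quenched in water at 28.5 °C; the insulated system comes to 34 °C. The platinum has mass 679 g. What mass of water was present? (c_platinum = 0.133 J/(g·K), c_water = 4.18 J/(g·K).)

m ≈ 554 g

Net heat exchanged in the isolated system is zero:
679·0.133·(34 − 175) + m·4.18·(34 − 28.5) = 0
22.99 m = 12733
m = 12733/22.99 ≈ 553.9 g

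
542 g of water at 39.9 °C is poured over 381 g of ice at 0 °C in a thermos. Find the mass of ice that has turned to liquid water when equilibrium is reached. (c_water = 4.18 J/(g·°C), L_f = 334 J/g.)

m_melted ≈ 271 g

Water can give up m c ΔT = 542×4.18×39.9 = 90396 J before reaching 0 °C.
Fully melting the ice requires m_ice L_f = 381×334 = 127254 J.
90396 J < 127254 J, so only part of the ice melts and the system sits at 0 °C.
m_melted×334 = 90396  ⇒  m_melted ≈ 270.6 g.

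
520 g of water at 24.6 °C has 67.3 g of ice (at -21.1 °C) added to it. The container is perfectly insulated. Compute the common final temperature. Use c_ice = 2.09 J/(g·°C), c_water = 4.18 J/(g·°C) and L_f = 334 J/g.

T_f ≈ 11.4 °C

Energy conservation, ΣQ = 0:
warm ice to 0 °C: 67.3·2.09·(0 − (-21.1)) = 2967.9; fusion: m_ice L_f = 67.3·334 = 22478; meltwater 0→T: 67.3·4.18·T = 281.31 T; water cools: 520·4.18·(T − 24.6) = 2173.6(T − 24.6)
2454.9 T = 53471 − 25446 = 28024
T ≈ 11.42 °C. Since T > 0 °C, the all-ice-melts assumption holds.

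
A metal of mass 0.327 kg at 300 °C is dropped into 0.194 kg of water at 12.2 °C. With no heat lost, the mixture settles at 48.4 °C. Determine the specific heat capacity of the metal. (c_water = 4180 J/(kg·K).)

c ≈ 357 J/(kg·K)

m_s c (T_s − T_f) = m_water c_water (T_f − T_0):
0.327·c·(300 − 48.4) = 0.194·4180·(48.4 − 12.2)
82.27 c = 29355  ⇒  c ≈ 356.8 J/(kg·K)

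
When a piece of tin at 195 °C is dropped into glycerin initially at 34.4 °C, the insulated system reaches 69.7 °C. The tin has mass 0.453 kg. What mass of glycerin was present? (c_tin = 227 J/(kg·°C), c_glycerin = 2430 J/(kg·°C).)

m ≈ 0.15 kg

Conservation of energy gives ΣQ = 0:
0.453·227·(69.7 − 195) + m·2430·(69.7 − 34.4) = 0
85779 m = 12885
m = 12885/85779 ≈ 0.1502 kg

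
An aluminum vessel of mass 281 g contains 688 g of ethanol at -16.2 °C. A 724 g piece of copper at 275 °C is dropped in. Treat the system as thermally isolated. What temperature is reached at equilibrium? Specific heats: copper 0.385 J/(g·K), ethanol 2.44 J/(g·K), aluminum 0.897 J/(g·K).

T_f ≈ 20.5 °C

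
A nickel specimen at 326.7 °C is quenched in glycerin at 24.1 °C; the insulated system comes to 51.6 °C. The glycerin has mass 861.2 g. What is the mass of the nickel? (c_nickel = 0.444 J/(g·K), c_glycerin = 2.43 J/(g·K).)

m ≈ 471 g

Net heat exchanged in the isolated system is zero:
m×0.444×(51.6 − 326.7) + 861.2×2.43×(51.6 − 24.1) = 0
-122.14 m = -57550
m = -57550/-122.14 ≈ 471.2 g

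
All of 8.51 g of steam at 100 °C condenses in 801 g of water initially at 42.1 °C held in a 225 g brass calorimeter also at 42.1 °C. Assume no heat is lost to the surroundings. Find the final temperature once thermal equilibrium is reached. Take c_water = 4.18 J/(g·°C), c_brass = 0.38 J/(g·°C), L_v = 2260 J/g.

Sum of m c ΔT and latent-heat terms is zero:
condense steam: −8.51×2260 = −19233; condensate cools 100→T: 8.51×4.18×(T − 100) = 35.57(T − 100); water warms: 801×4.18×(T − 42.1) = 3348.2(T − 42.1); brass cup: 225×0.38×(T − 42.1) = 85.5(T − 42.1)
3469.3 T = 19233 + 3557.2 + 144558 = 167348
T ≈ 48.24 °C, under the boiling point, so the assumption holds.

T_f ≈ 48.2 °C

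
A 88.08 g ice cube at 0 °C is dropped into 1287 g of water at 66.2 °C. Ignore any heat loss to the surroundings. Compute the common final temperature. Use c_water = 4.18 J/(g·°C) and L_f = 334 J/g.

Taking heat into each body as positive, Σ m c ΔT = 0:
melt ice: 88.08·334 = 29419; meltwater 0→T: 88.08·4.18·T = 368.17 T; water: 5379.7(T − 66.2)
5747.8 T = 356133 − 29419 = 326715
T ≈ 56.84 °C (positive, so assuming full melt was valid).

T_f ≈ 56.8 °C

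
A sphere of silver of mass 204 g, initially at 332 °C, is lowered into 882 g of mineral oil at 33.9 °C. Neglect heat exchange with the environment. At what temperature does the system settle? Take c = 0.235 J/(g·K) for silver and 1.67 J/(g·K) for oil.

T_f ≈ 43.3 °C

Heat gained plus heat lost sum to zero:
204·0.235·(T − 332) + 882·1.67·(T − 33.9) = 0
47.94(T − 332) + 1472.9(T − 33.9) = 0
1520.9 T = 65849
T ≈ 43.30 °C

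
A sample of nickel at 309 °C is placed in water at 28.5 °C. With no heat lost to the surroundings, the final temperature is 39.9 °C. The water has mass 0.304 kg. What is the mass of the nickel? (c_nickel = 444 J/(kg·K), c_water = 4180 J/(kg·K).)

m ≈ 0.121 kg

Let T be the final temperature. ΣQ_i = 0:
m·444·(39.9 − 309) + 0.304·4180·(39.9 − 28.5) = 0
-119480 m = -14486
m = -14486/-119480 ≈ 0.1212 kg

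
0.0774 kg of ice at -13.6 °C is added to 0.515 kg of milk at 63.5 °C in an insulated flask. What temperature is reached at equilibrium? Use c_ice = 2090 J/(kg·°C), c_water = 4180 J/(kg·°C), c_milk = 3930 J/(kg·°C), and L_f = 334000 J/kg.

T_f ≈ 42.8 °C

Heat gained plus heat lost sum to zero:
ice -13.6→0 °C: 0.0774·2090·13.6 = 2200
  melt ice: 0.0774·334000 = 25852
  meltwater 0→T: 0.0774·4180·T = 323.53 T
  milk cools: 0.515·3930·(T − 63.5) = 2024(T − 63.5)
2347.5 T = 128521 − 28052 = 100469
T ≈ 42.80 °C (positive, so assuming full melt was valid).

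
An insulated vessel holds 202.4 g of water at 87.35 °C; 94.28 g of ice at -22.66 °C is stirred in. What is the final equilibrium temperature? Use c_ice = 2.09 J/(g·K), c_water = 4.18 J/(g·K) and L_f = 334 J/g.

Net heat exchanged in the isolated system is zero:
warm ice to 0 °C: 94.28·2.09·(0 − (-22.66)) = 4465; melt ice: 94.28·334 = 31490; meltwater 0→T: 94.28·4.18·T = 394.09 T; water: 846.03(T − 87.35)
1240.1 T = 73901 − 35955 = 37946
T ≈ 30.60 °C. Since T > 0 °C, the all-ice-melts assumption holds.

T_f ≈ 30.6 °C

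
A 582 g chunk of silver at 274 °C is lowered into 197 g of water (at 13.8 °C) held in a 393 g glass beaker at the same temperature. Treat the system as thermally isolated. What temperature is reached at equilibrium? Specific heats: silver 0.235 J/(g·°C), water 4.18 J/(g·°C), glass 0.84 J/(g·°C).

Net heat exchanged in the isolated system is zero:
582*0.235*(T − 274) + 197*4.18*(T − 13.8) + 393*0.84*(T − 13.8) = 0
1290.3 T = 53394
T ≈ 41.38 °C

T_f ≈ 41.4 °C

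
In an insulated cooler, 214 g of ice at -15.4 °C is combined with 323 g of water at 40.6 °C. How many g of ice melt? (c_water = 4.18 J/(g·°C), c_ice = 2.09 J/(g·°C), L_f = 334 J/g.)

m_melted ≈ 143 g

Cooling the water to 0 °C releases 323×4.18×40.6 = 54816 J.
Warming the ice to 0 °C takes 214×2.09×15.4 = 6887.8 J, leaving 47928 J for melting.
To melt every bit of ice: 214×334 = 71476 J.
Since 47928 < 71476 J, not all the ice melts; equilibrium is at 0 °C.
Mass melted = 47928/334 ≈ 143.5 g.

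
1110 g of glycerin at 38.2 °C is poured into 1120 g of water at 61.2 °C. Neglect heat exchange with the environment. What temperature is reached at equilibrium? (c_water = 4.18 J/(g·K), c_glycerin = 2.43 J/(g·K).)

|Q_water| = |Q_glycerin|:
1120*4.18*(61.2 − T) = 1110*2.43*(T − 38.2)
4681.6(61.2 − T) = 2697.3(T − 38.2)
7378.9 T = 389551  ⇒  T ≈ 52.79 °C

T_f ≈ 52.8 °C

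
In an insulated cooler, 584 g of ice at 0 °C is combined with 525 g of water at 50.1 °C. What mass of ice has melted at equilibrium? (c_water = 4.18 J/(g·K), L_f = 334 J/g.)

m_melted ≈ 329 g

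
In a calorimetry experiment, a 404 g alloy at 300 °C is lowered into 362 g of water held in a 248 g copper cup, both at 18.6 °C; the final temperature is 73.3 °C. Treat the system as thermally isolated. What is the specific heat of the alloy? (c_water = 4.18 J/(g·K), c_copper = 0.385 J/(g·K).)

c ≈ 0.961 J/(g·K)

Let T be the final temperature. ΣQ_i = 0:
404·c·(73.3 − 300) + 362·4.18·(73.3 − 18.6) + 248·0.385·(73.3 − 18.6) = 0
-91587 c = -87993
c = -87993/-91587 ≈ 0.9608 J/(g·K)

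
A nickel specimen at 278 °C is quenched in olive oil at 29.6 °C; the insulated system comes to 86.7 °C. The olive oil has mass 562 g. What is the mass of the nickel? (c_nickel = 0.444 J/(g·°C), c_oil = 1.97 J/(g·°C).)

Heat gained plus heat lost sum to zero:
m·0.444·(86.7 − 278) + 562·1.97·(86.7 − 29.6) = 0
-84.94 m = -63218
m = -63218/-84.94 ≈ 744.3 g

m ≈ 744 g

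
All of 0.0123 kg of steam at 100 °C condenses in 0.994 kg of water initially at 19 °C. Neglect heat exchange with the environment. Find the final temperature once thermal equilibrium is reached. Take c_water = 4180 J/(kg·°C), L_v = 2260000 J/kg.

Net heat exchanged in the isolated system is zero:
latent heat released on condensation: 0.0123·2260000 = 27798; condensate cools 100→T: 0.0123·4180·(T − 100) = 51.41(T − 100); original water: 4154.9(T − 19)
4206.3 T = 27798 + 5141.4 + 78943 = 111883
T ≈ 26.60 °C (< 100 °C, so full condensation is consistent).

T_f ≈ 26.6 °C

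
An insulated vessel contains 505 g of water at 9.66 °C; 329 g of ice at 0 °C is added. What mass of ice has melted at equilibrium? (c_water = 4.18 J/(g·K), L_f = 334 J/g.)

Water can give up m c ΔT = 505×4.18×9.66 = 20391 J before reaching 0 °C.
To melt every bit of ice: 329×334 = 109886 J.
Since 20391 < 109886 J, not all the ice melts; equilibrium is at 0 °C.
m_melted×334 = 20391  ⇒  m_melted ≈ 61.05 g.

m_melted ≈ 61.1 g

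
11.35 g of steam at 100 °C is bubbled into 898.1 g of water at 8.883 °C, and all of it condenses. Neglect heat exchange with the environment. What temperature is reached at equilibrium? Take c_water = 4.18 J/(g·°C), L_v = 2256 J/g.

T_f ≈ 16.8 °C

Net heat exchanged in the isolated system is zero:
latent heat released on condensation: 11.35×2256 = 25606; condensate cools 100→T: 11.35×4.18×(T − 100) = 47.44(T − 100); original water: 3754.1(T − 8.883)
3801.5 T = 25606 + 4744.3 + 33347 = 63697
T ≈ 16.76 °C (< 100 °C, so full condensation is consistent).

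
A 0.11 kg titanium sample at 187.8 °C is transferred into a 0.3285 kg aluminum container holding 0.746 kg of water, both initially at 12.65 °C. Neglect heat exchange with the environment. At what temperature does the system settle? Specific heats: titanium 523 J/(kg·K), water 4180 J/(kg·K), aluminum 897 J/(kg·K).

T_f ≈ 15.6 °C

Taking heat into each body as positive, Σ m c ΔT = 0:
0.11×523×(T − 187.8) + 0.746×4180×(T − 12.65) + 0.3285×897×(T − 12.65) = 0
57.53(T − 187.8) + 3118.3(T − 12.65) + 294.66(T − 12.65) = 0
(57.53 + 3118.3 + 294.66) T = 57.53×187.8 + 3118.3×12.65 + 294.66×12.65
T = 53978/3470.5 ≈ 15.55 °C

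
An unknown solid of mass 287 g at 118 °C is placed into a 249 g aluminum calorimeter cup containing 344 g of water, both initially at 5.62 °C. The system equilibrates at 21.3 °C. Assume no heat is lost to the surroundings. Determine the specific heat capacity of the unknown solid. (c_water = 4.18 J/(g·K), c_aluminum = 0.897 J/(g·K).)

c ≈ 0.939 J/(g·K)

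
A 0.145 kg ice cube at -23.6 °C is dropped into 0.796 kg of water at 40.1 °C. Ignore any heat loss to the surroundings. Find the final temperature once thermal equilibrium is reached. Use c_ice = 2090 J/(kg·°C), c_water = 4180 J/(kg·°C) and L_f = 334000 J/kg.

Taking heat into each body as positive, Σ m c ΔT = 0:
ice -23.6→0 °C: 0.145·2090·23.6 = 7152; latent heat to melt: 0.145·334000 = 48430; warm the meltwater: 606.1 T; water: 3327.3(T − 40.1)
3933.4 T = 133424 − 55582 = 77842
T ≈ 19.79 °C. Since T > 0 °C, the all-ice-melts assumption holds.

T_f ≈ 19.8 °C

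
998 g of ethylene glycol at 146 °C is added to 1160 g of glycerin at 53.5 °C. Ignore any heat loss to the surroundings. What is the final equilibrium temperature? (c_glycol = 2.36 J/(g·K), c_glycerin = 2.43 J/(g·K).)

Set heat shed by the hot body equal to heat absorbed by the cold body:
998*2.36*(146 − T) = 1160*2.43*(T − 53.5)
2355.3(146 − T) = 2818.8(T − 53.5)
5174.1 T = 494677  ⇒  T ≈ 95.61 °C

T_f ≈ 95.6 °C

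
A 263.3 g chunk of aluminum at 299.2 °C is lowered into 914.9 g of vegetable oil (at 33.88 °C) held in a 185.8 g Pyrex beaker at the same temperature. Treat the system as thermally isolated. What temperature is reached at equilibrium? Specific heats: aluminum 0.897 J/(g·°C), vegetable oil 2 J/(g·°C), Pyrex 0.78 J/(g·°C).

T_f ≈ 62.2 °C

Setting the total heat transfer to zero:
263.3×0.897×(T − 299.2) + 914.9×2×(T − 33.88) + 185.8×0.78×(T − 33.88) = 0
236.18(T − 299.2) + 1829.8(T − 33.88) + 144.92(T − 33.88) = 0
(236.18 + 1829.8 + 144.92) T = 236.18×299.2 + 1829.8×33.88 + 144.92×33.88
T = 137569/2210.9 ≈ 62.22 °C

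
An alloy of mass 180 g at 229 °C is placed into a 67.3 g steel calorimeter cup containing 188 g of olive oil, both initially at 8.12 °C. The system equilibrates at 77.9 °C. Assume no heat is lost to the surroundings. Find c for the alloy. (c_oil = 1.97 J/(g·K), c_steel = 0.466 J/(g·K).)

c ≈ 1.03 J/(g·K)

Setting the total heat transfer to zero:
180×c×(77.9 − 229) + 188×1.97×(77.9 − 8.12) + 67.3×0.466×(77.9 − 8.12) = 0
-27198 c = -28032
c = -28032/-27198 ≈ 1.031 J/(g·K)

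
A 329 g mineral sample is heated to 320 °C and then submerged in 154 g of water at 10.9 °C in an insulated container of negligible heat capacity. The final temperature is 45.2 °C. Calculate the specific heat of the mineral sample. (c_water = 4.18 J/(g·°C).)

c ≈ 0.244 J/(g·°C)

Conservation of energy gives ΣQ = 0:
329×c×(45.2 − 320) + 154×4.18×(45.2 − 10.9) = 0
-90409 c = -22080
c = -22080/-90409 ≈ 0.2442 J/(g·°C)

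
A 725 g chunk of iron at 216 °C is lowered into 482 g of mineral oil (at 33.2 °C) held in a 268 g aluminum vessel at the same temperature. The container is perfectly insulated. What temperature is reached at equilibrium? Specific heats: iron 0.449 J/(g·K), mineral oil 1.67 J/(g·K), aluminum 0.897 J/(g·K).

T_f ≈ 76.6 °C

T_f is the heat-capacity-weighted average of the initial temperatures:
T_f = (325.53·216 + 804.94·33.2 + 240.4·33.2) / (325.53 + 804.94 + 240.4)
    = 105019 / 1370.9 ≈ 76.61 °C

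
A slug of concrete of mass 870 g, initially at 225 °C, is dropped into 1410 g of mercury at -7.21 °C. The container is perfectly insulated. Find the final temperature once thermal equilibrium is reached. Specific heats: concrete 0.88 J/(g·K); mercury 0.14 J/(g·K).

T_f ≈ 177.4 °C

Heat gained plus heat lost sum to zero:
870*0.88*(T − 225) + 1410*0.14*(T − (-7.21)) = 0
765.6(T − 225) + 197.4(T − (-7.21)) = 0
(765.6 + 197.4) T = 765.6*225 + 197.4*(-7.21)
T = 170837/963 ≈ 177.40 °C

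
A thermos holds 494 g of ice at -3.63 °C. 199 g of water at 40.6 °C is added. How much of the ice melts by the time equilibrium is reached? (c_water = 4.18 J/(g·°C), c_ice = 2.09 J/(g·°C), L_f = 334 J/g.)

m_melted ≈ 89.9 g

Cooling the water to 0 °C releases 199·4.18·40.6 = 33772 J.
Warming the ice to 0 °C takes 494·2.09·3.63 = 3747.8 J, leaving 30024 J for melting.
To melt every bit of ice: 494·334 = 164996 J.
Since 30024 < 164996 J, not all the ice melts; equilibrium is at 0 °C.
m_melted·334 = 30024  ⇒  m_melted ≈ 89.89 g.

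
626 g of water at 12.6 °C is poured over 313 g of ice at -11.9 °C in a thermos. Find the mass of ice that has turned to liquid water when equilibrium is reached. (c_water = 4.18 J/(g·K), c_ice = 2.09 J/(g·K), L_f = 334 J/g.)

Heat available from the water dropping to 0 °C: 626×4.18×12.6 = 32970 J.
Of that, 313×2.09×11.9 = 7784.6 J goes to bring the ice to 0 °C, leaving 25186 J.
To melt every bit of ice: 313×334 = 104542 J.
That's not enough to melt it all — equilibrium is at 0 °C with ice remaining.
Mass melted = 25186/334 ≈ 75.41 g.

m_melted ≈ 75.4 g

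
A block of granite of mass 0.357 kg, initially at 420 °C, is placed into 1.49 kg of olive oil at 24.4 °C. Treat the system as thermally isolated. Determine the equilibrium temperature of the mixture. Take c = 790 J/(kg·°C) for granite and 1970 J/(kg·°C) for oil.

With ΣQ=0 the equilibrium temperature is the m·c-weighted mean:
T_f = (282.03×420 + 2935.3×24.4) / (282.03 + 2935.3)
    = 190074 / 3217.3 ≈ 59.08 °C

T_f ≈ 59.1 °C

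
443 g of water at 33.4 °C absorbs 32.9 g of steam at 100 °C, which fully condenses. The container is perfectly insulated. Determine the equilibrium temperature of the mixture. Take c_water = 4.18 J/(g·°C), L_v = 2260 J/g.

T_f ≈ 75.4 °C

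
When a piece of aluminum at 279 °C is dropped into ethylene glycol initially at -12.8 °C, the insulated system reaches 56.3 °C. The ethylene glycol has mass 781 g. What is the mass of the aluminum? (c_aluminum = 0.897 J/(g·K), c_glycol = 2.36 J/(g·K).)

|Q_aluminum| = |Q_glycol|:
m×0.897×(279 − 56.3) = 781×2.36×(56.3 − (-12.8))
199.76 m = 127362  ⇒  m ≈ 637.6 g

m ≈ 638 g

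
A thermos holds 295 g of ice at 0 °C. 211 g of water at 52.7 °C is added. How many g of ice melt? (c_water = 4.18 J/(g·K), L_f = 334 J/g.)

Water can give up m c ΔT = 211·4.18·52.7 = 46480 J before reaching 0 °C.
To melt every bit of ice: 295·334 = 98530 J.
46480 J < 98530 J, so only part of the ice melts and the system sits at 0 °C.
m_melted·334 = 46480  ⇒  m_melted ≈ 139.2 g.

m_melted ≈ 139 g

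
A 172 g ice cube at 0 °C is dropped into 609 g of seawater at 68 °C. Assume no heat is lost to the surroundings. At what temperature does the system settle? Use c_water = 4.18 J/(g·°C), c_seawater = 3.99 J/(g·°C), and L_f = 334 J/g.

Heat gained plus heat lost sum to zero:
fusion: m_ice L_f = 172×334 = 57448; meltwater 0→T: 172×4.18×T = 718.96 T; seawater cools: 609×3.99×(T − 68) = 2429.9(T − 68)
3148.9 T = 165234 − 57448 = 107786
T ≈ 34.23 °C. Since T > 0 °C, the all-ice-melts assumption holds.

T_f ≈ 34.2 °C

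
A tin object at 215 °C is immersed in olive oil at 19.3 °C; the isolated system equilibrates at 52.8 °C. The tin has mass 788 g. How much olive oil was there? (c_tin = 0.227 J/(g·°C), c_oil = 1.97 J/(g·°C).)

m ≈ 440 g

Let T be the final temperature. ΣQ_i = 0:
788×0.227×(52.8 − 215) + m×1.97×(52.8 − 19.3) = 0
66 m = 29014
m = 29014/66 ≈ 439.6 g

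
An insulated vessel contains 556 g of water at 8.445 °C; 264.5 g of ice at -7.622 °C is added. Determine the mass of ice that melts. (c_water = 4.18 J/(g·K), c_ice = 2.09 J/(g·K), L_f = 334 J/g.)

m_melted ≈ 46.1 g

Cooling the water to 0 °C releases 556×4.18×8.445 = 19627 J.
Of that, 264.5×2.09×7.622 = 4213.5 J goes to bring the ice to 0 °C, leaving 15413 J.
To melt every bit of ice: 264.5×334 = 88343 J.
That's not enough to melt it all — equilibrium is at 0 °C with ice remaining.
m_melted×334 = 15413  ⇒  m_melted ≈ 46.15 g.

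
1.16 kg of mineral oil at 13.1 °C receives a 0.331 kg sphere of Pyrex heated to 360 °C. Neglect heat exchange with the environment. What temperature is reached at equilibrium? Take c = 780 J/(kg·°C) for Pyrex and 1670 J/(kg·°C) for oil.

Energy conservation, ΣQ = 0:
0.331·780·(T − 360) + 1.16·1670·(T − 13.1) = 0
(258.18 + 1937.2) T = 258.18·360 + 1937.2·13.1
T ≈ 53.90 °C

T_f ≈ 53.9 °C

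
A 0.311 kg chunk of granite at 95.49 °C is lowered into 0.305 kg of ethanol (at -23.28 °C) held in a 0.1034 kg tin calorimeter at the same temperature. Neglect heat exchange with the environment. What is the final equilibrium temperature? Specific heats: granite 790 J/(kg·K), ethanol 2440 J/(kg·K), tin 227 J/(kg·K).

Let T be the final temperature. ΣQ_i = 0:
0.311×790×(T − 95.49) + 0.305×2440×(T − (-23.28)) + 0.1034×227×(T − (-23.28)) = 0
245.69(T − 95.49) + 744.2(T − (-23.28)) + 23.47(T − (-23.28)) = 0
(245.69 + 744.2 + 23.47) T = 245.69×95.49 + 744.2×(-23.28) + 23.47×(-23.28)
T = 5589.5/1013.4 ≈ 5.52 °C

T_f ≈ 5.5 °C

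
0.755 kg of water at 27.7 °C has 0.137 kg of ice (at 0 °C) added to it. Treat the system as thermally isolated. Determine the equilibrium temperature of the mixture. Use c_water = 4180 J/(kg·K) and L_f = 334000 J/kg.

T_f ≈ 11.2 °C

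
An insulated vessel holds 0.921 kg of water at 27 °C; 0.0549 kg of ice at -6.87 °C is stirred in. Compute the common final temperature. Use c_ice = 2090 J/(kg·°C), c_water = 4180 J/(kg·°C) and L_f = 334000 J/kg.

Taking heat into each body as positive, Σ m c ΔT = 0:
ice -6.87→0 °C: 0.0549·2090·6.87 = 788.27; latent heat to melt: 0.0549·334000 = 18337; warm the meltwater: 229.48 T; water cools: 0.921·4180·(T − 27) = 3849.8(T − 27)
4079.3 T = 103944 − 19125 = 84819
T ≈ 20.79 °C (positive, so assuming full melt was valid).

T_f ≈ 20.8 °C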